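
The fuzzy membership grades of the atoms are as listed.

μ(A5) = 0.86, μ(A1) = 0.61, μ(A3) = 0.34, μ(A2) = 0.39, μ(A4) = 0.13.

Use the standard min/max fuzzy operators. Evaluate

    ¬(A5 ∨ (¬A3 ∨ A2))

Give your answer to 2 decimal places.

0.14

¬A3 = 1 − 0.34 = 0.66
¬A3 ∨ A2 = max(a, b) on (0.66, 0.39) = 0.66
A5 ∨ (¬A3 ∨ A2) = max(a, b) on (0.86, 0.66) = 0.86
¬(A5 ∨ (¬A3 ∨ A2)) = 1 − 0.86 = 0.14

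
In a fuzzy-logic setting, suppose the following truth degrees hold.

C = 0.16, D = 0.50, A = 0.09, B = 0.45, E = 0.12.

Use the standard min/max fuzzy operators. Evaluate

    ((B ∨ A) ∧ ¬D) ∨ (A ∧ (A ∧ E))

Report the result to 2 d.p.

0.45

B ∨ A = max(a, b) on (0.45, 0.09) = 0.45
¬D = 1 − 0.50 = 0.50
(B ∨ A) ∧ ¬D = min(a, b) on (0.45, 0.50) = 0.45
A ∧ E = min(a, b) on (0.09, 0.12) = 0.09
A ∧ (A ∧ E) = min(a, b) on (0.09, 0.09) = 0.09
((B ∨ A) ∧ ¬D) ∨ (A ∧ (A ∧ E)) = max(a, b) on (0.45, 0.09) = 0.45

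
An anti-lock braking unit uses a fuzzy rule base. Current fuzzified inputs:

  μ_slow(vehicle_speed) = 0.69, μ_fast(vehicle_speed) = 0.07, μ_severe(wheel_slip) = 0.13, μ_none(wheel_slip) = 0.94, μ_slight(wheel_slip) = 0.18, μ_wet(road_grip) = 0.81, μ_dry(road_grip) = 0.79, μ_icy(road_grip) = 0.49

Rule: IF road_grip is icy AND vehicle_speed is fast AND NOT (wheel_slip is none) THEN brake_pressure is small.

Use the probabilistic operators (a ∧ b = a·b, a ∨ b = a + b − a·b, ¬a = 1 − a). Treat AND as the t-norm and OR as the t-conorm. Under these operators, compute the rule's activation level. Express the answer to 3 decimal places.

0.002

firing strength: icy=0.49, fast=0.07, ¬none=1−0.94=0.06; AND[a·b] → w = 0.0021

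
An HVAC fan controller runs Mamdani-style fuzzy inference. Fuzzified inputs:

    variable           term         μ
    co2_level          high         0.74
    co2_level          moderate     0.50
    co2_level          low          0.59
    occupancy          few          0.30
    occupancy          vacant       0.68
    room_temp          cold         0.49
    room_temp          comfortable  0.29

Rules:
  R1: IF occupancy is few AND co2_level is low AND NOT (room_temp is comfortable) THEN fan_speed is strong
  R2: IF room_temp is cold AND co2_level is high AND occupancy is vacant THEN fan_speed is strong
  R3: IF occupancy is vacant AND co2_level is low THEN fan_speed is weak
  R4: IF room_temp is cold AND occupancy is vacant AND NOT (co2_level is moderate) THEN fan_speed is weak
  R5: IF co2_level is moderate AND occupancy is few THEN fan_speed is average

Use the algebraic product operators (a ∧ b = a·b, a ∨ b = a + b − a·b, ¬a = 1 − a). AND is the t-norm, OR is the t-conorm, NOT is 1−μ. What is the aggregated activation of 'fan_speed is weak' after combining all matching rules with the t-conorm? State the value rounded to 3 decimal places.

0.501

R1: few=0.30, low=0.59, ¬comfortable=1−0.29=0.71; AND[a·b] → w = 0.1257
R2: cold=0.49, high=0.74, vacant=0.68; AND[a·b] → w = 0.2466
R3: vacant=0.68, low=0.59; AND[a·b] → w = 0.4012
R4: cold=0.49, vacant=0.68, ¬moderate=1−0.50=0.50; AND[a·b] → w = 0.1666
R5: moderate=0.50, few=0.30; AND[a·b] → w = 0.1500
Rules with consequent 'weak': {R3, R4} → strengths 0.4012, 0.1666
Aggregate via t-conorm [a + b − a·b]: 0.5010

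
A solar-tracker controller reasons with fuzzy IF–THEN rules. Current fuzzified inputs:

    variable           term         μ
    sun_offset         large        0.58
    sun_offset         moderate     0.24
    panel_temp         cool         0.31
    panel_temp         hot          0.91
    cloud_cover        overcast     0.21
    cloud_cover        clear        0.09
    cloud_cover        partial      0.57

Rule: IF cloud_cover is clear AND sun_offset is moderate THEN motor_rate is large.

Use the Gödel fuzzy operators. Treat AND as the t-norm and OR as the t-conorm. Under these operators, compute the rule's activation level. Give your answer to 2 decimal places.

0.09

firing strength: clear=0.09, moderate=0.24; AND[min(a, b)] → w = 0.09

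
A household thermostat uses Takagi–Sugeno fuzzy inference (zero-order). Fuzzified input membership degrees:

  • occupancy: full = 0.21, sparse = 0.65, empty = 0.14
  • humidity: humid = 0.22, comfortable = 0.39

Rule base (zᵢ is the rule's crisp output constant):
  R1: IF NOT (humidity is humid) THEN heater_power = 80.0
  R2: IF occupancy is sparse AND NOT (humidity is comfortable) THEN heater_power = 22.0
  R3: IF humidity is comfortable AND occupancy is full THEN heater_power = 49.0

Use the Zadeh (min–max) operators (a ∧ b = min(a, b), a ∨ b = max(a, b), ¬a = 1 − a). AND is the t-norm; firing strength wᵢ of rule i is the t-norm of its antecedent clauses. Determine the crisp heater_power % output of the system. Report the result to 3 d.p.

R1 (z=80.0): ¬humid=1−0.22=0.78 → w = 0.78
R2 (z=22.0): sparse=0.65, ¬comfortable=1−0.39=0.61; AND[min(a, b)] → w = 0.61
R3 (z=49.0): comfortable=0.39, full=0.21; AND[min(a, b)] → w = 0.21
Weighted average = (0.78·80.0 + 0.61·22.0 + 0.21·49.0) / (0.78 + 0.61 + 0.21)
  = 86.1100 / 1.6000 = 53.819

53.819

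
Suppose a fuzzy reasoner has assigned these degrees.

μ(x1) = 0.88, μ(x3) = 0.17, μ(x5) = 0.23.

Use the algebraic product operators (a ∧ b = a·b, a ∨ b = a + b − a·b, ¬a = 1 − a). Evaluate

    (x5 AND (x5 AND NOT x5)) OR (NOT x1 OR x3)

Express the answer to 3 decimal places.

0.299

NOT x5 = 1 − 0.2300 = 0.7700
x5 AND NOT x5 = a·b on (0.2300, 0.7700) = 0.1771
x5 AND (x5 AND NOT x5) = a·b on (0.2300, 0.1771) = 0.0407
NOT x1 = 1 − 0.8800 = 0.1200
NOT x1 OR x3 = a + b − a·b on (0.1200, 0.1700) = 0.2696
(x5 AND (x5 AND NOT x5)) OR (NOT x1 OR x3) = a + b − a·b on (0.0407, 0.2696) = 0.2994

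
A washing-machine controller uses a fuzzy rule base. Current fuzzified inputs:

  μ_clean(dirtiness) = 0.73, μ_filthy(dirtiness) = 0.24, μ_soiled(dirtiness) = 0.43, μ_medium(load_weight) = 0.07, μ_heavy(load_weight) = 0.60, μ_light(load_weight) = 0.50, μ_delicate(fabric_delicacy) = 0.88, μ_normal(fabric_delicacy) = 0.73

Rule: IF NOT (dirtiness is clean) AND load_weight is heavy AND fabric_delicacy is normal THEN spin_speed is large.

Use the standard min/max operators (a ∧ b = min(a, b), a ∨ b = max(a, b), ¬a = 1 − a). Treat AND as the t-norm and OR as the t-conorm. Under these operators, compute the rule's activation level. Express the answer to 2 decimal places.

0.27

firing strength: ¬clean=1−0.73=0.27, heavy=0.60, normal=0.73; AND[min(a, b)] → w = 0.27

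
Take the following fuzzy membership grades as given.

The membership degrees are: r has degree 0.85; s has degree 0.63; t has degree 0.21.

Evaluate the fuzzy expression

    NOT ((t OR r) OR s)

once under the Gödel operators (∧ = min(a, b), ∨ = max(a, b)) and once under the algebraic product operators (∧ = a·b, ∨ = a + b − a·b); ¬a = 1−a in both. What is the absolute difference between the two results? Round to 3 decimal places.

Under Gödel:
  t OR r = max(a, b) on (0.21, 0.85) = 0.85
  (t OR r) OR s = max(a, b) on (0.85, 0.63) = 0.85
  NOT ((t OR r) OR s) = 1 − 0.85 = 0.15
  → value = 0.1500
Under algebraic product:
  t OR r = a + b − a·b on (0.2100, 0.8500) = 0.8815
  (t OR r) OR s = a + b − a·b on (0.8815, 0.6300) = 0.9562
  NOT ((t OR r) OR s) = 1 − 0.9562 = 0.0438
  → value = 0.0438
|0.1500 − 0.0438| = 0.106

0.106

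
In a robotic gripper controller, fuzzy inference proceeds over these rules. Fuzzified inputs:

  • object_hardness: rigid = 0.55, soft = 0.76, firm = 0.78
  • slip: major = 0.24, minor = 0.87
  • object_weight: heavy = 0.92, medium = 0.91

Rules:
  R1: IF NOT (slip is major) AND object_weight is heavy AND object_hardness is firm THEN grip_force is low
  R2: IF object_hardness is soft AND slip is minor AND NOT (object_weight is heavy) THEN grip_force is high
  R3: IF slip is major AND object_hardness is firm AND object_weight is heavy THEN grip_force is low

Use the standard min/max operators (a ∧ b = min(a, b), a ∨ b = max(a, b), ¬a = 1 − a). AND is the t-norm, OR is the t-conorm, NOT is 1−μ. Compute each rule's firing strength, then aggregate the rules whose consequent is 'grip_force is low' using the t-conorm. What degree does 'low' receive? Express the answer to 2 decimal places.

0.76

R1: ¬major=1−0.24=0.76, heavy=0.92, firm=0.78; AND[min(a, b)] → w = 0.76
R2: soft=0.76, minor=0.87, ¬heavy=1−0.92=0.08; AND[min(a, b)] → w = 0.08
R3: major=0.24, firm=0.78, heavy=0.92; AND[min(a, b)] → w = 0.24
Rules with consequent 'low': {R1, R3} → strengths 0.76, 0.24
Aggregate via t-conorm [max(a, b)]: 0.76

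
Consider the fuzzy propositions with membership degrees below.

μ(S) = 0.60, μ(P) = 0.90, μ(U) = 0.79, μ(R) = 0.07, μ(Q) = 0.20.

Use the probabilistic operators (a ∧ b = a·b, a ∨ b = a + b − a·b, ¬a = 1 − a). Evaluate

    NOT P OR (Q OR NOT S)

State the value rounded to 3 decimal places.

NOT P = 1 − 0.9000 = 0.1000
NOT S = 1 − 0.6000 = 0.4000
Q OR NOT S = a + b − a·b on (0.2000, 0.4000) = 0.5200
NOT P OR (Q OR NOT S) = a + b − a·b on (0.1000, 0.5200) = 0.5680

0.568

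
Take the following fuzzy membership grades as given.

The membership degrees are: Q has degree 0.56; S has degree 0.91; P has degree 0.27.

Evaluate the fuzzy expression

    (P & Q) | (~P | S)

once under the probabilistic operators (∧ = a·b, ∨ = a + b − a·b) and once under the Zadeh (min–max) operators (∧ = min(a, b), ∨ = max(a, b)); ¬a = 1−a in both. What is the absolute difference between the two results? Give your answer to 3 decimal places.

Under probabilistic:
  P & Q = a·b on (0.2700, 0.5600) = 0.1512
  ~P = 1 − 0.2700 = 0.7300
  ~P | S = a + b − a·b on (0.7300, 0.9100) = 0.9757
  (P & Q) | (~P | S) = a + b − a·b on (0.1512, 0.9757) = 0.9794
  → value = 0.9794
Under Zadeh (min–max):
  P & Q = min(a, b) on (0.27, 0.56) = 0.27
  ~P = 1 − 0.27 = 0.73
  ~P | S = max(a, b) on (0.73, 0.91) = 0.91
  (P & Q) | (~P | S) = max(a, b) on (0.27, 0.91) = 0.91
  → value = 0.9100
|0.9794 − 0.9100| = 0.069

0.069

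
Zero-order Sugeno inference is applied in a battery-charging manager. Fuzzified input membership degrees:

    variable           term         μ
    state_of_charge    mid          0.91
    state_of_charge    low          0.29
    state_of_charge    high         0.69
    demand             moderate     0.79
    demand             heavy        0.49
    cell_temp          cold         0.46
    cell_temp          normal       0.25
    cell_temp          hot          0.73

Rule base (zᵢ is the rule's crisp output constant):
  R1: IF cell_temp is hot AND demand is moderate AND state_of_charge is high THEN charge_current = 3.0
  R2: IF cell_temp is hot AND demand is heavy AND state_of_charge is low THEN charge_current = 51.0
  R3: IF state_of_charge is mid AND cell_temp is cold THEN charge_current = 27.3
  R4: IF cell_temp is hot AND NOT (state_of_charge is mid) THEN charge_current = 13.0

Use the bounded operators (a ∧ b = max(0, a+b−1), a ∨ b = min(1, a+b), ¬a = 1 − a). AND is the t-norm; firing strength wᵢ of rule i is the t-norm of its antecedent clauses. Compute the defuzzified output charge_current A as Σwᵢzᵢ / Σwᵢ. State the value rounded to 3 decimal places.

R1 (z=3.0): hot=0.73, moderate=0.79, high=0.69; AND[max(0, a+b−1)] → w = 0.21
R2 (z=51.0): hot=0.73, heavy=0.49, low=0.29; AND[max(0, a+b−1)] → w = 0.00
R3 (z=27.3): mid=0.91, cold=0.46; AND[max(0, a+b−1)] → w = 0.37
R4 (z=13.0): hot=0.73, ¬mid=1−0.91=0.09; AND[max(0, a+b−1)] → w = 0.00
Weighted average = (0.21·3.0 + 0.00·51.0 + 0.37·27.3 + 0.00·13.0) / (0.21 + 0.00 + 0.37 + 0.00)
  = 10.7310 / 0.5800 = 18.502

18.502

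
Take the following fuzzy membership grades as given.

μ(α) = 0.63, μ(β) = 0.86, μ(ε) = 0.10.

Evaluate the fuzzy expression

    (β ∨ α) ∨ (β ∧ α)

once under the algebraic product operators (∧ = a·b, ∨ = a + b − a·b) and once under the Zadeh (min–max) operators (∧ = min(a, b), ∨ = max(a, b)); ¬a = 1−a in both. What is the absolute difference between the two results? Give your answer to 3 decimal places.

Under algebraic product:
  β ∨ α = a + b − a·b on (0.8600, 0.6300) = 0.9482
  β ∧ α = a·b on (0.8600, 0.6300) = 0.5418
  (β ∨ α) ∨ (β ∧ α) = a + b − a·b on (0.9482, 0.5418) = 0.9763
  → value = 0.9763
Under Zadeh (min–max):
  β ∨ α = max(a, b) on (0.86, 0.63) = 0.86
  β ∧ α = min(a, b) on (0.86, 0.63) = 0.63
  (β ∨ α) ∨ (β ∧ α) = max(a, b) on (0.86, 0.63) = 0.86
  → value = 0.8600
|0.9763 − 0.8600| = 0.116

0.116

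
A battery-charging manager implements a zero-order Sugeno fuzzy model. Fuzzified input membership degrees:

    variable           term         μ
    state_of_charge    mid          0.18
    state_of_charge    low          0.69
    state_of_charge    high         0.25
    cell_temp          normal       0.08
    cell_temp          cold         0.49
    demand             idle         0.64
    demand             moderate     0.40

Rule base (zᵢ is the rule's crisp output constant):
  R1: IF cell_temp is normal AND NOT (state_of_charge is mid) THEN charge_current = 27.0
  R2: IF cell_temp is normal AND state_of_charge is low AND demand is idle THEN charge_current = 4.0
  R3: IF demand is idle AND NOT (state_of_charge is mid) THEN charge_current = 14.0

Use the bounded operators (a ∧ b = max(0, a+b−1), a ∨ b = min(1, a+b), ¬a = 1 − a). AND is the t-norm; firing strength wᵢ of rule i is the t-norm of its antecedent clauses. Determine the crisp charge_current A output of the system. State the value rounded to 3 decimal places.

14.000

R1 (z=27.0): normal=0.08, ¬mid=1−0.18=0.82; AND[max(0, a+b−1)] → w = 0.00
R2 (z=4.0): normal=0.08, low=0.69, idle=0.64; AND[max(0, a+b−1)] → w = 0.00
R3 (z=14.0): idle=0.64, ¬mid=1−0.18=0.82; AND[max(0, a+b−1)] → w = 0.46
Weighted average = (0.00·27.0 + 0.00·4.0 + 0.46·14.0) / (0.00 + 0.00 + 0.46)
  = 6.4400 / 0.4600 = 14.000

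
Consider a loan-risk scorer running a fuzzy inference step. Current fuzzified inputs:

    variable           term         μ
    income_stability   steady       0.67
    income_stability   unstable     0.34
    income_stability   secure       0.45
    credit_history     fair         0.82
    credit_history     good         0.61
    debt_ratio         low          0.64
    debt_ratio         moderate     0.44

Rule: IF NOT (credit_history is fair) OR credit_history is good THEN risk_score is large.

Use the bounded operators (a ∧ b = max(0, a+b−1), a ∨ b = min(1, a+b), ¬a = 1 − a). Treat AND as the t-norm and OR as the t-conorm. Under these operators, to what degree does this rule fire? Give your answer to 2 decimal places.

0.79

firing strength: ¬fair=1−0.82=0.18, good=0.61; OR[min(1, a+b)] → w = 0.79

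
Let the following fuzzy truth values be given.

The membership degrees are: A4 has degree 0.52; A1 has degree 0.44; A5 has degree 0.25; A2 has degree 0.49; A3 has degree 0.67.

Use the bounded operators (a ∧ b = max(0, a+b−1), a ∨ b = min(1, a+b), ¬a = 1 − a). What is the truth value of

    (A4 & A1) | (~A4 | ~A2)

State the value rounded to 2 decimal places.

0.99

A4 & A1 = max(0, a+b−1) on (0.52, 0.44) = 0.00
~A4 = 1 − 0.52 = 0.48
~A2 = 1 − 0.49 = 0.51
~A4 | ~A2 = min(1, a+b) on (0.48, 0.51) = 0.99
(A4 & A1) | (~A4 | ~A2) = min(1, a+b) on (0.00, 0.99) = 0.99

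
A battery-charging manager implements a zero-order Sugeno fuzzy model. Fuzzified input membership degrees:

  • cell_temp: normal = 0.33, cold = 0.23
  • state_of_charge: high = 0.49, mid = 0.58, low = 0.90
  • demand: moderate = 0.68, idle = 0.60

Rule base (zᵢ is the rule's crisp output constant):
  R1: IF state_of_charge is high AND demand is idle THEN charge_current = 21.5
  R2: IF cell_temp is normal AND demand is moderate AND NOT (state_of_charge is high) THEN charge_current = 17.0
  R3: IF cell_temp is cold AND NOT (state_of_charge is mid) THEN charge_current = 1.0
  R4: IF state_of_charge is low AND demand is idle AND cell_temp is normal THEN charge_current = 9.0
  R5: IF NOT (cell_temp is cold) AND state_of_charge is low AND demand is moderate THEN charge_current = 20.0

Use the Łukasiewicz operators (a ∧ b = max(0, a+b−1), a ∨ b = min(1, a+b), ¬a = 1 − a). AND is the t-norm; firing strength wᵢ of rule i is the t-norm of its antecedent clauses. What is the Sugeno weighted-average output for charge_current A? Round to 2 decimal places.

R1 (z=21.5): high=0.49, idle=0.60; AND[max(0, a+b−1)] → w = 0.09
R2 (z=17.0): normal=0.33, moderate=0.68, ¬high=1−0.49=0.51; AND[max(0, a+b−1)] → w = 0.00
R3 (z=1.0): cold=0.23, ¬mid=1−0.58=0.42; AND[max(0, a+b−1)] → w = 0.00
R4 (z=9.0): low=0.90, idle=0.60, normal=0.33; AND[max(0, a+b−1)] → w = 0.00
R5 (z=20.0): ¬cold=1−0.23=0.77, low=0.90, moderate=0.68; AND[max(0, a+b−1)] → w = 0.35
Weighted average = (0.09·21.5 + 0.00·17.0 + 0.00·1.0 + 0.00·9.0 + 0.35·20.0) / (0.09 + 0.00 + 0.00 + 0.00 + 0.35)
  = 8.9350 / 0.4400 = 20.31

20.31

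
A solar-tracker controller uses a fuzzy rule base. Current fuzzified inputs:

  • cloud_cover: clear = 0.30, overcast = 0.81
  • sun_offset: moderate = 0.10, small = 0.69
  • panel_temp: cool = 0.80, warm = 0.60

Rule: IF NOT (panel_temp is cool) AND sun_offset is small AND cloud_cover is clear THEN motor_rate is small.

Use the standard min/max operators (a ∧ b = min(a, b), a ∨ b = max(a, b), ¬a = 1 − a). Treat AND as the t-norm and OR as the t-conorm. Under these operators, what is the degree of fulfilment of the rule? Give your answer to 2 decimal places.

0.20

firing strength: ¬cool=1−0.80=0.20, small=0.69, clear=0.30; AND[min(a, b)] → w = 0.20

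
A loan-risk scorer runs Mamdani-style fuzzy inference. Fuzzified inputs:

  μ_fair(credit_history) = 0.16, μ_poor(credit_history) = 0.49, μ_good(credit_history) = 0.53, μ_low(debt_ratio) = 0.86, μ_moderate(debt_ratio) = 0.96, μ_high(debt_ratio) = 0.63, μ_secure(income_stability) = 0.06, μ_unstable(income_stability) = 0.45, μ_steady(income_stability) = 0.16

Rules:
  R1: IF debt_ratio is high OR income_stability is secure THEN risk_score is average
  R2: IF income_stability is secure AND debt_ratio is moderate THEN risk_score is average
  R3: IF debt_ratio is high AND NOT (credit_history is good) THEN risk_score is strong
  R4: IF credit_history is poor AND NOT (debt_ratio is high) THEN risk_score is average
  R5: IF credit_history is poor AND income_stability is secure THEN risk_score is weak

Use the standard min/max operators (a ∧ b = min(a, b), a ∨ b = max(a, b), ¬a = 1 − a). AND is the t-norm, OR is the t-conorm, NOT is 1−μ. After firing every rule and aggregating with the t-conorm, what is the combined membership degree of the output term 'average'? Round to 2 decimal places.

0.63

R1: high=0.63, secure=0.06; OR[max(a, b)] → w = 0.63
R2: secure=0.06, moderate=0.96; AND[min(a, b)] → w = 0.06
R3: high=0.63, ¬good=1−0.53=0.47; AND[min(a, b)] → w = 0.47
R4: poor=0.49, ¬high=1−0.63=0.37; AND[min(a, b)] → w = 0.37
R5: poor=0.49, secure=0.06; AND[min(a, b)] → w = 0.06
Rules with consequent 'average': {R1, R2, R4} → strengths 0.63, 0.06, 0.37
Aggregate via t-conorm [max(a, b)]: 0.63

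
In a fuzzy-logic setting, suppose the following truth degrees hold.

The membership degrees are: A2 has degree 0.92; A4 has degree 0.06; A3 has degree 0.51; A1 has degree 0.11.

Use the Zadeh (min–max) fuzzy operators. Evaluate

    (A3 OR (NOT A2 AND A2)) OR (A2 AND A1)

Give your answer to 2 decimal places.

0.51

NOT A2 = 1 − 0.92 = 0.08
NOT A2 AND A2 = min(a, b) on (0.08, 0.92) = 0.08
A3 OR (NOT A2 AND A2) = max(a, b) on (0.51, 0.08) = 0.51
A2 AND A1 = min(a, b) on (0.92, 0.11) = 0.11
(A3 OR (NOT A2 AND A2)) OR (A2 AND A1) = max(a, b) on (0.51, 0.11) = 0.51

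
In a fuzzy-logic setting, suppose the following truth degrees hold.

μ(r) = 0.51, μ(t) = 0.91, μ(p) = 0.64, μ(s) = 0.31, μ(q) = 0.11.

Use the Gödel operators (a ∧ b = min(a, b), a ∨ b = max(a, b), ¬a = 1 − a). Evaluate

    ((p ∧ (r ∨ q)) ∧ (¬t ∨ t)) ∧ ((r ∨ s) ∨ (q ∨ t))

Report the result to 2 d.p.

r ∨ q = max(a, b) on (0.51, 0.11) = 0.51
p ∧ (r ∨ q) = min(a, b) on (0.64, 0.51) = 0.51
¬t = 1 − 0.91 = 0.09
¬t ∨ t = max(a, b) on (0.09, 0.91) = 0.91
(p ∧ (r ∨ q)) ∧ (¬t ∨ t) = min(a, b) on (0.51, 0.91) = 0.51
r ∨ s = max(a, b) on (0.51, 0.31) = 0.51
q ∨ t = max(a, b) on (0.11, 0.91) = 0.91
(r ∨ s) ∨ (q ∨ t) = max(a, b) on (0.51, 0.91) = 0.91
((p ∧ (r ∨ q)) ∧ (¬t ∨ t)) ∧ ((r ∨ s) ∨ (q ∨ t)) = min(a, b) on (0.51, 0.91) = 0.51

0.51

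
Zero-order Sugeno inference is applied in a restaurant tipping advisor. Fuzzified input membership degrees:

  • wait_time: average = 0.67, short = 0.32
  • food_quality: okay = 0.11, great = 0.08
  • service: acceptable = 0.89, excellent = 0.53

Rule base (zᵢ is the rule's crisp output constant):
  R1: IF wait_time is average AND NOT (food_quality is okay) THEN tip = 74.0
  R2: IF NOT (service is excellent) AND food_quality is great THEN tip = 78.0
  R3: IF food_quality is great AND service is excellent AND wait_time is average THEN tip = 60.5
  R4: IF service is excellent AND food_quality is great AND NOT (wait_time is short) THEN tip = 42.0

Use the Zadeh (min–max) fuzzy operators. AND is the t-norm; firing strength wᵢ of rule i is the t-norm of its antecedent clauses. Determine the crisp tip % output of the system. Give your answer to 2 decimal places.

70.35

R1 (z=74.0): average=0.67, ¬okay=1−0.11=0.89; AND[min(a, b)] → w = 0.67
R2 (z=78.0): ¬excellent=1−0.53=0.47, great=0.08; AND[min(a, b)] → w = 0.08
R3 (z=60.5): great=0.08, excellent=0.53, average=0.67; AND[min(a, b)] → w = 0.08
R4 (z=42.0): excellent=0.53, great=0.08, ¬short=1−0.32=0.68; AND[min(a, b)] → w = 0.08
Weighted average = (0.67·74.0 + 0.08·78.0 + 0.08·60.5 + 0.08·42.0) / (0.67 + 0.08 + 0.08 + 0.08)
  = 64.0200 / 0.9100 = 70.35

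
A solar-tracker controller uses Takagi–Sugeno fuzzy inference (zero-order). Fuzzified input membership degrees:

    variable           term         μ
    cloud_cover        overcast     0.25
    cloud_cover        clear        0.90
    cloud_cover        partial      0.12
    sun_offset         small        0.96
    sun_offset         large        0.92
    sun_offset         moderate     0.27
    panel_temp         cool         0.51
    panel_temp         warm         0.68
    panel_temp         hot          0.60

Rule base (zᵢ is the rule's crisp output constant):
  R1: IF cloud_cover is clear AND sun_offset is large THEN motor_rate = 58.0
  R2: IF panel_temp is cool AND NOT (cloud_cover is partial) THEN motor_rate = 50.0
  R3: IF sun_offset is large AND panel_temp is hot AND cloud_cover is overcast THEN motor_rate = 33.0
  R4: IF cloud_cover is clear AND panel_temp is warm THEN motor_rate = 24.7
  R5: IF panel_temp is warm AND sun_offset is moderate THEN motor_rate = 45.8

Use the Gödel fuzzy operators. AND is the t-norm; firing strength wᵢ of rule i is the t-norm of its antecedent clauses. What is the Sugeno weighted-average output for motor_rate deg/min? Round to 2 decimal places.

44.10

R1 (z=58.0): clear=0.90, large=0.92; AND[min(a, b)] → w = 0.90
R2 (z=50.0): cool=0.51, ¬partial=1−0.12=0.88; AND[min(a, b)] → w = 0.51
R3 (z=33.0): large=0.92, hot=0.60, overcast=0.25; AND[min(a, b)] → w = 0.25
R4 (z=24.7): clear=0.90, warm=0.68; AND[min(a, b)] → w = 0.68
R5 (z=45.8): warm=0.68, moderate=0.27; AND[min(a, b)] → w = 0.27
Weighted average = (0.90·58.0 + 0.51·50.0 + 0.25·33.0 + 0.68·24.7 + 0.27·45.8) / (0.90 + 0.51 + 0.25 + 0.68 + 0.27)
  = 115.1120 / 2.6100 = 44.10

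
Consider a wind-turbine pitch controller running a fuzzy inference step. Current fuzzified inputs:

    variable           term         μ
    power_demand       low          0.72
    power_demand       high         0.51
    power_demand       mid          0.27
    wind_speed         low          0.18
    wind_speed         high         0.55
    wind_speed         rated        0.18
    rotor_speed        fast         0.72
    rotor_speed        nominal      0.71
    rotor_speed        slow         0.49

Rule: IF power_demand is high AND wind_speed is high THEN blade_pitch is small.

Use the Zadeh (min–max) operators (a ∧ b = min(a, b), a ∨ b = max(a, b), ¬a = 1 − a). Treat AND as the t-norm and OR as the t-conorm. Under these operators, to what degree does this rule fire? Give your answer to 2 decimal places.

firing strength: high=0.51, high=0.55; AND[min(a, b)] → w = 0.51

0.51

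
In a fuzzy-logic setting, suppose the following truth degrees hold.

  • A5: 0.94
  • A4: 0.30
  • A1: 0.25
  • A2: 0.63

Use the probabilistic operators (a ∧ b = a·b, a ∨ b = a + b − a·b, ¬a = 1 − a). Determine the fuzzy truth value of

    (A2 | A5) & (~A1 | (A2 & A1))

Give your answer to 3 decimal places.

A2 | A5 = a + b − a·b on (0.6300, 0.9400) = 0.9778
~A1 = 1 − 0.2500 = 0.7500
A2 & A1 = a·b on (0.6300, 0.2500) = 0.1575
~A1 | (A2 & A1) = a + b − a·b on (0.7500, 0.1575) = 0.7894
(A2 | A5) & (~A1 | (A2 & A1)) = a·b on (0.9778, 0.7894) = 0.7719

0.772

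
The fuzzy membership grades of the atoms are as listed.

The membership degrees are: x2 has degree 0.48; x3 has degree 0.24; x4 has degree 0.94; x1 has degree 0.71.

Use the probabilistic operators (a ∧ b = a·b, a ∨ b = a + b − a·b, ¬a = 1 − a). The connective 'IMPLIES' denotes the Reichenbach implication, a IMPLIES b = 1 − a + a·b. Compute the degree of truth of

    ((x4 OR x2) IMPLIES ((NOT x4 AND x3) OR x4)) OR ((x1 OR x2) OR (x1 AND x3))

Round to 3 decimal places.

0.993

x4 OR x2 = a + b − a·b on (0.9400, 0.4800) = 0.9688
NOT x4 = 1 − 0.9400 = 0.0600
NOT x4 AND x3 = a·b on (0.0600, 0.2400) = 0.0144
(NOT x4 AND x3) OR x4 = a + b − a·b on (0.0144, 0.9400) = 0.9409
(x4 OR x2) IMPLIES ((NOT x4 AND x3) OR x4)  [Reichenbach: 1 − a + a·b] with a=0.9688, b=0.9409 → 0.9427
x1 OR x2 = a + b − a·b on (0.7100, 0.4800) = 0.8492
x1 AND x3 = a·b on (0.7100, 0.2400) = 0.1704
(x1 OR x2) OR (x1 AND x3) = a + b − a·b on (0.8492, 0.1704) = 0.8749
((x4 OR x2) IMPLIES ((NOT x4 AND x3) OR x4)) OR ((x1 OR x2) OR (x1 AND x3)) = a + b − a·b on (0.9427, 0.8749) = 0.9928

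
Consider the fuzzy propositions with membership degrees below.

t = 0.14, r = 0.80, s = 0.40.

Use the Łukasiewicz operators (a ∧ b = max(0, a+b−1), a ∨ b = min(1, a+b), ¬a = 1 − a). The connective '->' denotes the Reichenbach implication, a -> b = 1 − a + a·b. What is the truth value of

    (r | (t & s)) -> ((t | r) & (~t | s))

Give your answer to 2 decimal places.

0.95

t & s = max(0, a+b−1) on (0.14, 0.40) = 0.00
r | (t & s) = min(1, a+b) on (0.80, 0.00) = 0.80
t | r = min(1, a+b) on (0.14, 0.80) = 0.94
~t = 1 − 0.14 = 0.86
~t | s = min(1, a+b) on (0.86, 0.40) = 1.00
(t | r) & (~t | s) = max(0, a+b−1) on (0.94, 1.00) = 0.94
(r | (t & s)) -> ((t | r) & (~t | s))  [Reichenbach: 1 − a + a·b] with a=0.80, b=0.94 → 0.95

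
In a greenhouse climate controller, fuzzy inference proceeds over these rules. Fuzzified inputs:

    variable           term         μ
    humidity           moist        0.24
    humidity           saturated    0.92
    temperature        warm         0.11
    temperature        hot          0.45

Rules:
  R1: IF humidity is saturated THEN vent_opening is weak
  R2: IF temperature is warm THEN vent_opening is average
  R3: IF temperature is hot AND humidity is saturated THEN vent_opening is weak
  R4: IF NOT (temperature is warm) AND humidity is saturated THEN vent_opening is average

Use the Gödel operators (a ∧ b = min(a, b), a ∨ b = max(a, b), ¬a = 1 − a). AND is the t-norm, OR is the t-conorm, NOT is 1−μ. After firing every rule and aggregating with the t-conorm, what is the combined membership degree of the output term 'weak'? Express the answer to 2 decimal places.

0.92

R1: saturated=0.92 → w = 0.92
R2: warm=0.11 → w = 0.11
R3: hot=0.45, saturated=0.92; AND[min(a, b)] → w = 0.45
R4: ¬warm=1−0.11=0.89, saturated=0.92; AND[min(a, b)] → w = 0.89
Rules with consequent 'weak': {R1, R3} → strengths 0.92, 0.45
Aggregate via t-conorm [max(a, b)]: 0.92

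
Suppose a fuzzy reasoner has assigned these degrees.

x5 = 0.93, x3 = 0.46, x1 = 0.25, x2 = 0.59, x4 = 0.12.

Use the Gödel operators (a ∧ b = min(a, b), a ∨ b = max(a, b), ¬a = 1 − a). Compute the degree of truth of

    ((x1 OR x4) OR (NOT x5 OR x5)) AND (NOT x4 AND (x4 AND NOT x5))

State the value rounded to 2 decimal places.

0.07

x1 OR x4 = max(a, b) on (0.25, 0.12) = 0.25
NOT x5 = 1 − 0.93 = 0.07
NOT x5 OR x5 = max(a, b) on (0.07, 0.93) = 0.93
(x1 OR x4) OR (NOT x5 OR x5) = max(a, b) on (0.25, 0.93) = 0.93
NOT x4 = 1 − 0.12 = 0.88
NOT x5 = 1 − 0.93 = 0.07
x4 AND NOT x5 = min(a, b) on (0.12, 0.07) = 0.07
NOT x4 AND (x4 AND NOT x5) = min(a, b) on (0.88, 0.07) = 0.07
((x1 OR x4) OR (NOT x5 OR x5)) AND (NOT x4 AND (x4 AND NOT x5)) = min(a, b) on (0.93, 0.07) = 0.07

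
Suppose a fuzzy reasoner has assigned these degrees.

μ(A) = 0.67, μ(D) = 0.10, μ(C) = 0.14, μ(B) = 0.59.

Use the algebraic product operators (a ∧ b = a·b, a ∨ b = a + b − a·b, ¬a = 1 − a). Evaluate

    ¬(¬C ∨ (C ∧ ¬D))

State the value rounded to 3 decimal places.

0.122

¬C = 1 − 0.1400 = 0.8600
¬D = 1 − 0.1000 = 0.9000
C ∧ ¬D = a·b on (0.1400, 0.9000) = 0.1260
¬C ∨ (C ∧ ¬D) = a + b − a·b on (0.8600, 0.1260) = 0.8776
¬(¬C ∨ (C ∧ ¬D)) = 1 − 0.8776 = 0.1224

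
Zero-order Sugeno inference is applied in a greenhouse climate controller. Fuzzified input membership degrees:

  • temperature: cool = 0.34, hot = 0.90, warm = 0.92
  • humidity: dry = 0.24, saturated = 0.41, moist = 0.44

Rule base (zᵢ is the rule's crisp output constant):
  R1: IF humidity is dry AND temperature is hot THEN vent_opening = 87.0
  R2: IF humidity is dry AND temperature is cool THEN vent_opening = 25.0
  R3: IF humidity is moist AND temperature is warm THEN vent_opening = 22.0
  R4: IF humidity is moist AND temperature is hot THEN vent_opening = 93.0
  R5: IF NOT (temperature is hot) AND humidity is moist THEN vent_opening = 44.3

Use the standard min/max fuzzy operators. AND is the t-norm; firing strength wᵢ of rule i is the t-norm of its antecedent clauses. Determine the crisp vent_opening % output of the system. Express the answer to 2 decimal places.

R1 (z=87.0): dry=0.24, hot=0.90; AND[min(a, b)] → w = 0.24
R2 (z=25.0): dry=0.24, cool=0.34; AND[min(a, b)] → w = 0.24
R3 (z=22.0): moist=0.44, warm=0.92; AND[min(a, b)] → w = 0.44
R4 (z=93.0): moist=0.44, hot=0.90; AND[min(a, b)] → w = 0.44
R5 (z=44.3): ¬hot=1−0.90=0.10, moist=0.44; AND[min(a, b)] → w = 0.10
Weighted average = (0.24·87.0 + 0.24·25.0 + 0.44·22.0 + 0.44·93.0 + 0.10·44.3) / (0.24 + 0.24 + 0.44 + 0.44 + 0.10)
  = 81.9100 / 1.4600 = 56.10

56.10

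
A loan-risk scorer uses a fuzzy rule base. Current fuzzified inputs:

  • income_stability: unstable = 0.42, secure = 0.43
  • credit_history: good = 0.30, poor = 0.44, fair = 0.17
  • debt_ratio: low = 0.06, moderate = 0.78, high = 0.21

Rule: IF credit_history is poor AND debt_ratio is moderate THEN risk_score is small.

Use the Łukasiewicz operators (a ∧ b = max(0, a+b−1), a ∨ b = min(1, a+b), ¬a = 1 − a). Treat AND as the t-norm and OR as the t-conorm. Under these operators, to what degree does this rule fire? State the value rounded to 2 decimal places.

firing strength: poor=0.44, moderate=0.78; AND[max(0, a+b−1)] → w = 0.22

0.22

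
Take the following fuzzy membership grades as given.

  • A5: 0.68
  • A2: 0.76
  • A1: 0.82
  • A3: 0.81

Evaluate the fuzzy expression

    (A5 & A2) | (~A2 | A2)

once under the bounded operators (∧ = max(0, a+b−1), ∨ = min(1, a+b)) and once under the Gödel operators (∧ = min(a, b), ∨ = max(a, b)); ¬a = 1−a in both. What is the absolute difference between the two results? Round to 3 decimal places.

0.240

Under bounded:
  A5 & A2 = max(0, a+b−1) on (0.68, 0.76) = 0.44
  ~A2 = 1 − 0.76 = 0.24
  ~A2 | A2 = min(1, a+b) on (0.24, 0.76) = 1.00
  (A5 & A2) | (~A2 | A2) = min(1, a+b) on (0.44, 1.00) = 1.00
  → value = 1.0000
Under Gödel:
  A5 & A2 = min(a, b) on (0.68, 0.76) = 0.68
  ~A2 = 1 − 0.76 = 0.24
  ~A2 | A2 = max(a, b) on (0.24, 0.76) = 0.76
  (A5 & A2) | (~A2 | A2) = max(a, b) on (0.68, 0.76) = 0.76
  → value = 0.7600
|1.0000 − 0.7600| = 0.240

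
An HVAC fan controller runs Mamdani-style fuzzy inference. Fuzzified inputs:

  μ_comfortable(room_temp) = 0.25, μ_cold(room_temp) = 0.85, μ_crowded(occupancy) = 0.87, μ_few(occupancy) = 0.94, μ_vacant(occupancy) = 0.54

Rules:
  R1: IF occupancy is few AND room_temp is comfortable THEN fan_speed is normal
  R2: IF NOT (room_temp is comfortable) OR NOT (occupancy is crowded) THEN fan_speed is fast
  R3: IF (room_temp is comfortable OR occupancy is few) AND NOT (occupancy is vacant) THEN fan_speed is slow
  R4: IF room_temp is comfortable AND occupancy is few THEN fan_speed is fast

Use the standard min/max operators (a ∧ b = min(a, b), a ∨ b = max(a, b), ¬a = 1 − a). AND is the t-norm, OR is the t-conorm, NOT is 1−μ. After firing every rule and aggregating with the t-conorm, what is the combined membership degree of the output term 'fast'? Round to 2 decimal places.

R1: few=0.94, comfortable=0.25; AND[min(a, b)] → w = 0.25
R2: ¬comfortable=1−0.25=0.75, ¬crowded=1−0.87=0.13; OR[max(a, b)] → w = 0.75
R3: (comfortable=0.25 OR few=0.94) = 0.94; AND[min(a, b)] with ¬vacant=1−0.54=0.46 → w = 0.46
R4: comfortable=0.25, few=0.94; AND[min(a, b)] → w = 0.25
Rules with consequent 'fast': {R2, R4} → strengths 0.75, 0.25
Aggregate via t-conorm [max(a, b)]: 0.75

0.75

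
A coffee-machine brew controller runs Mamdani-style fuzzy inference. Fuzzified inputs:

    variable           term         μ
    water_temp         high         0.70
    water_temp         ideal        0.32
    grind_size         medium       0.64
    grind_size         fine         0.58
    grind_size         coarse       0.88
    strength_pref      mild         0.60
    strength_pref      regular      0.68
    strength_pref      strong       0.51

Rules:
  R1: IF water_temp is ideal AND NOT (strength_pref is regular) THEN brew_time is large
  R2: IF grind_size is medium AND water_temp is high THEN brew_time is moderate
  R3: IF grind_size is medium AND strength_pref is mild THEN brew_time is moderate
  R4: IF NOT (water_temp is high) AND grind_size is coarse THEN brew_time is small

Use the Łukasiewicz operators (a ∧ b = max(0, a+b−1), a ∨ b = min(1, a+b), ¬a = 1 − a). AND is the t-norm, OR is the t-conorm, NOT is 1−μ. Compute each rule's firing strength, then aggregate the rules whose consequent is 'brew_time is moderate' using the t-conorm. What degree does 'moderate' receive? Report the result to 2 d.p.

R1: ideal=0.32, ¬regular=1−0.68=0.32; AND[max(0, a+b−1)] → w = 0.00
R2: medium=0.64, high=0.70; AND[max(0, a+b−1)] → w = 0.34
R3: medium=0.64, mild=0.60; AND[max(0, a+b−1)] → w = 0.24
R4: ¬high=1−0.70=0.30, coarse=0.88; AND[max(0, a+b−1)] → w = 0.18
Rules with consequent 'moderate': {R2, R3} → strengths 0.34, 0.24
Aggregate via t-conorm [min(1, a+b)]: 0.58

0.58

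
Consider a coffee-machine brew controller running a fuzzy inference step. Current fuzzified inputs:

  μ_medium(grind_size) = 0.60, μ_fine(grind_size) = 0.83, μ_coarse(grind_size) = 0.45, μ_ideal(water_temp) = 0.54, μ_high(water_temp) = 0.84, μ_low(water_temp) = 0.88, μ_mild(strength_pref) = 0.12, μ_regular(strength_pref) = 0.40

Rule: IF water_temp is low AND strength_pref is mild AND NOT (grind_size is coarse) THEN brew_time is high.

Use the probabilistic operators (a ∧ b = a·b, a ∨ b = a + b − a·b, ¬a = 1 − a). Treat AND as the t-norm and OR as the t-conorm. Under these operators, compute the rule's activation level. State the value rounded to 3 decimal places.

firing strength: low=0.88, mild=0.12, ¬coarse=1−0.45=0.55; AND[a·b] → w = 0.0581

0.058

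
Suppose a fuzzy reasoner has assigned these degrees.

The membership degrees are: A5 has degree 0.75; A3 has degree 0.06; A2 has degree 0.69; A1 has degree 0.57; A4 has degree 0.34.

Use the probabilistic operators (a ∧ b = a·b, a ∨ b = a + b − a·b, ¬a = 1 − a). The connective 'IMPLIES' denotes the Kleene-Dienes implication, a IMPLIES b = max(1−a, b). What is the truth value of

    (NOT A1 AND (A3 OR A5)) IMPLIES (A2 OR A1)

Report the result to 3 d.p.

0.867

NOT A1 = 1 − 0.5700 = 0.4300
A3 OR A5 = a + b − a·b on (0.0600, 0.7500) = 0.7650
NOT A1 AND (A3 OR A5) = a·b on (0.4300, 0.7650) = 0.3290
A2 OR A1 = a + b − a·b on (0.6900, 0.5700) = 0.8667
(NOT A1 AND (A3 OR A5)) IMPLIES (A2 OR A1)  [Kleene-Dienes: max(1−a, b)] with a=0.3290, b=0.8667 → 0.8667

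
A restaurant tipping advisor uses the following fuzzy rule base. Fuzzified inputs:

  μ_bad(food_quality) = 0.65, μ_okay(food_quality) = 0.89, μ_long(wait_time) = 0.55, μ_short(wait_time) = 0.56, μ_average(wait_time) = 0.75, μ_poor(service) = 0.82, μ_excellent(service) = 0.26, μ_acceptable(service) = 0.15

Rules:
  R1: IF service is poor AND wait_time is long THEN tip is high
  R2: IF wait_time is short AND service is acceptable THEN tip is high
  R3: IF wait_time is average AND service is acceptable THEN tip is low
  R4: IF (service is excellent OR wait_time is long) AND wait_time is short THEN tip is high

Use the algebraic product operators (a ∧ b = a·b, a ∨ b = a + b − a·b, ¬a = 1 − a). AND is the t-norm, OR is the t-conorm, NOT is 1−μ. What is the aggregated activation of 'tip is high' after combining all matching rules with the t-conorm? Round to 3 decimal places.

R1: poor=0.82, long=0.55; AND[a·b] → w = 0.4510
R2: short=0.56, acceptable=0.15; AND[a·b] → w = 0.0840
R3: average=0.75, acceptable=0.15; AND[a·b] → w = 0.1125
R4: (excellent=0.26 OR long=0.55) = 0.6670; AND[a·b] with short=0.56 → w = 0.3735
Rules with consequent 'high': {R1, R2, R4} → strengths 0.4510, 0.0840, 0.3735
Aggregate via t-conorm [a + b − a·b]: 0.6850

0.685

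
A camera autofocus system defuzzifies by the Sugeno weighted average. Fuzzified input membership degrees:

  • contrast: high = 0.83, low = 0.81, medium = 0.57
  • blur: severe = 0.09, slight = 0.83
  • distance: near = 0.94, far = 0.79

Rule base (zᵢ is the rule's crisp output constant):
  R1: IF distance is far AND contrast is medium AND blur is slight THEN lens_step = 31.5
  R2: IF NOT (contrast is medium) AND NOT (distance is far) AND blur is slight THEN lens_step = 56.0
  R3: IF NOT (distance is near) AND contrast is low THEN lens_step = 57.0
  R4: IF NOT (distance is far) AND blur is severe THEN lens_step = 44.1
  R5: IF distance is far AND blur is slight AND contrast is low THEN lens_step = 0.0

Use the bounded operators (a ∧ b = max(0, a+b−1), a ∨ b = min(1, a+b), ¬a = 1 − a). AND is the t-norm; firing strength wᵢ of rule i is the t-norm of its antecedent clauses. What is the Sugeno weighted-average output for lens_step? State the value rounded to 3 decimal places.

9.653

R1 (z=31.5): far=0.79, medium=0.57, slight=0.83; AND[max(0, a+b−1)] → w = 0.19
R2 (z=56.0): ¬medium=1−0.57=0.43, ¬far=1−0.79=0.21, slight=0.83; AND[max(0, a+b−1)] → w = 0.00
R3 (z=57.0): ¬near=1−0.94=0.06, low=0.81; AND[max(0, a+b−1)] → w = 0.00
R4 (z=44.1): ¬far=1−0.79=0.21, severe=0.09; AND[max(0, a+b−1)] → w = 0.00
R5 (z=0.0): far=0.79, slight=0.83, low=0.81; AND[max(0, a+b−1)] → w = 0.43
Weighted average = (0.19·31.5 + 0.00·56.0 + 0.00·57.0 + 0.00·44.1 + 0.43·0.0) / (0.19 + 0.00 + 0.00 + 0.00 + 0.43)
  = 5.9850 / 0.6200 = 9.653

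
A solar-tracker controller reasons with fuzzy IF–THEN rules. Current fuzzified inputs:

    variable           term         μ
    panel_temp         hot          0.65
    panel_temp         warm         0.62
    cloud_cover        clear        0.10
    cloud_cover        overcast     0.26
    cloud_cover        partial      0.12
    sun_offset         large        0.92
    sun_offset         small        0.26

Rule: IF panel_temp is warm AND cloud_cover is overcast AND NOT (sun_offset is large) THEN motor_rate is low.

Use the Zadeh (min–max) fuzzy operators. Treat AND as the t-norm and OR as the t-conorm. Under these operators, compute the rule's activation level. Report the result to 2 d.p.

firing strength: warm=0.62, overcast=0.26, ¬large=1−0.92=0.08; AND[min(a, b)] → w = 0.08

0.08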